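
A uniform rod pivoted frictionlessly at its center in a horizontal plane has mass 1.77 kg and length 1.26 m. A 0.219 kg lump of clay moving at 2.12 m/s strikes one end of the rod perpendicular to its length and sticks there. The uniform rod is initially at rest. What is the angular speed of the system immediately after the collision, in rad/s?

About the pivot the impulsive forces during the collision are internal, so angular momentum about that axis is conserved.
I_p = (1/12)(1.77)(1.26)² = 0.2342 kg·m². Taking the sense of the lump of clay's angular momentum as positive, L_{lump} = m v R = (0.219)(2.12)(1.26/2) = 0.2925 kg·m²/s.
L_i = 0 + 0.2925 = 0.2925 kg·m²/s.
After sticking, I_f = I_p + m R² = 0.2342 + (0.219)(1.26/2)² = 0.3211 kg·m².
ω_f = L_i / I_f = 0.2925 / 0.3211 = 0.9109 rad/s.

|ω_f| ≈ 0.911 rad/s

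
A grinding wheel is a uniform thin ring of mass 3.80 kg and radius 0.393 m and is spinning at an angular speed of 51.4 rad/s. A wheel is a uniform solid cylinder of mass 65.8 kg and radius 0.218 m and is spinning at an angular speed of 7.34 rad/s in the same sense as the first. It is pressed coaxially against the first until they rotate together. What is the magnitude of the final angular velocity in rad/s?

The coupling torques are internal; angular momentum about the shared axis is conserved.
Moments of inertia: I_A = (3.80)(0.393)² = 0.5869 kg·m²; I_B = ½(65.8)(0.218)² = 1.564 kg·m².
Taking A's sense as positive: L = (0.5869)(51.4) + (1.564)(7.34) = 41.64 kg·m²·rad/s.
Combined I = 0.5869 + 1.564 = 2.150 kg·m².
ω_f = L / I = 41.64 / 2.150 = 19.36 rad/s.

|ω_f| ≈ 19.4 rad/s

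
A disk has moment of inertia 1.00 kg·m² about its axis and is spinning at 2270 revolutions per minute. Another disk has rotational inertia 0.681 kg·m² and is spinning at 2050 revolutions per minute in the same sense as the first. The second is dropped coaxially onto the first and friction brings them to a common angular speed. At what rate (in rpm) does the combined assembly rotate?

The coupling torques are internal; angular momentum about the shared axis is conserved.
Taking A's sense as positive: L = (1.000)(2270) + (0.6810)(2050) = 3666 kg·m²·rpm.
Combined I = 1.000 + 0.6810 = 1.681 kg·m².
ω_f = L / I = 3666 / 1.681 = 2181 rpm.

|ω_f| ≈ 2180 rpm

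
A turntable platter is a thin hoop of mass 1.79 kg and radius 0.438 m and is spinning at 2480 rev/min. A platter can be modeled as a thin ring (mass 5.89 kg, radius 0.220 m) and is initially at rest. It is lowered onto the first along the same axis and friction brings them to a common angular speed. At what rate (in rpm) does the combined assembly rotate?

|ω_f| ≈ 1360 rpm

The coupling torques are internal; angular momentum about the shared axis is conserved.
Moments of inertia: I_A = (1.79)(0.438)² = 0.3434 kg·m²; I_B = (5.89)(0.220)² = 0.2851 kg·m².
Taking A's sense as positive: L = (0.3434)(2480) = 851.6 kg·m²·rpm.
Combined I = 0.3434 + 0.2851 = 0.6285 kg·m².
ω_f = L / I = 851.6 / 0.6285 = 1355 rpm.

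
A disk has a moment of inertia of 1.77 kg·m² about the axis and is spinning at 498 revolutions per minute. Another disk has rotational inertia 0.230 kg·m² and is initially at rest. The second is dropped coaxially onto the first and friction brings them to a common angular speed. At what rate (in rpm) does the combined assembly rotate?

|ω_f| ≈ 441 rpm

No external torque acts about the common axis, so total angular momentum is conserved.
Taking A's sense as positive: L = (1.770)(498) = 881.5 kg·m²·rpm.
Combined I = 1.770 + 0.2300 = 2.000 kg·m².
ω_f = L / I = 881.5 / 2.000 = 440.7 rpm.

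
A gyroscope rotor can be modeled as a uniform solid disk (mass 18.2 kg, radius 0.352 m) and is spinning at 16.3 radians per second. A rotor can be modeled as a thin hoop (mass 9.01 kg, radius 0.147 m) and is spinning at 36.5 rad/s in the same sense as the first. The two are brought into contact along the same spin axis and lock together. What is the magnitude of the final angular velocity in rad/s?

The coupling torques are internal; angular momentum about the shared axis is conserved.
Moments of inertia: I_A = ½(18.2)(0.352)² = 1.128 kg·m²; I_B = (9.01)(0.147)² = 0.1947 kg·m².
Taking A's sense as positive: L = (1.128)(16.3) + (0.1947)(36.5) = 25.49 kg·m²·rad/s.
Combined I = 1.128 + 0.1947 = 1.322 kg·m².
ω_f = L / I = 25.49 / 1.322 = 19.27 rad/s.

|ω_f| ≈ 19.3 rad/s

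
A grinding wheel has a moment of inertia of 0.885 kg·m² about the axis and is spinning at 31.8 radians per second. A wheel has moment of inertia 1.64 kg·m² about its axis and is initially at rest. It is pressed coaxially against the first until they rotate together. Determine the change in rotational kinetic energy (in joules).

The coupling torques are internal; angular momentum about the shared axis is conserved.
Taking A's sense as positive: L = (0.8850)(31.8) = 28.14 kg·m²·rad/s.
Combined I = 0.8850 + 1.640 = 2.525 kg·m².
ω_f = L / I = 28.14 / 2.525 = 11.15 rad/s.
KE_i = ½ΣIω² = 447.5 J; KE_f = ½(2.525)(11.15)² = 156.8 J.

ΔKE ≈ -291 J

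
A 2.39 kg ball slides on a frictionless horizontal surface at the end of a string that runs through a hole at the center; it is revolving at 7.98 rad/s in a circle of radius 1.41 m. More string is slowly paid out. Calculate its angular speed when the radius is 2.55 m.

No torque about the axis ⇒ m r₁² ω₁ = m r₂² ω₂.
ω₂ = ω₁ (r₁/r₂)² = (7.98)(1.41/2.55)² = 2.440 rad/s.

ω₂ ≈ 2.44 rad/s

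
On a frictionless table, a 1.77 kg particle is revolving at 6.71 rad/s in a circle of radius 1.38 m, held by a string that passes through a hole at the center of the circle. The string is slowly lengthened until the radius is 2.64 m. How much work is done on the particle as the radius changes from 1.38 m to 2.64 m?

No torque about the axis ⇒ m r₁² ω₁ = m r₂² ω₂.
ω₂ = ω₁ (r₁/r₂)² = (6.71)(1.38/2.64)² = 1.833 rad/s.
W = ΔKE = ½m(v₂² − v₁²) = -55.15 J.

W ≈ -55.1 J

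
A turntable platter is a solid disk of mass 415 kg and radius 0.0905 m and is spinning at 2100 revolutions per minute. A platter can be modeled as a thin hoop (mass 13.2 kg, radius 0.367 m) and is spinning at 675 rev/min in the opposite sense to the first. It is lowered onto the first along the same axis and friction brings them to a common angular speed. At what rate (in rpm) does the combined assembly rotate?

The coupling torques are internal; angular momentum about the shared axis is conserved.
Moments of inertia: I_A = ½(415)(0.0905)² = 1.699 kg·m²; I_B = (13.2)(0.367)² = 1.778 kg·m².
Taking A's sense as positive: L = (1.699)(2100) − (1.778)(675) = 2369 kg·m²·rpm.
Combined I = 1.699 + 1.778 = 3.477 kg·m².
ω_f = L / I = 2369 / 3.477 = 681.2 rpm.

|ω_f| ≈ 681 rpm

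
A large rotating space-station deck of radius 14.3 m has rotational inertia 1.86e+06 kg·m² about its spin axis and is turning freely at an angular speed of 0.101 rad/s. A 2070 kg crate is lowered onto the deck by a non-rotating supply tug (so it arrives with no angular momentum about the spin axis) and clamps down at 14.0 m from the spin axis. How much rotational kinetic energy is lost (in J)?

energy lost ≈ 1700 J

The added mass arrives with no angular momentum about the spin axis, and any external torque about the spin axis is negligible, so the system's angular momentum is conserved.
Added inertia Σmr² = (2070)(14.0)² = 4.057e+05 kg·m²; I_f = 1.860e+06 + 4.057e+05 = 2.266e+06 kg·m².
ω_f = I_p ω_i / I_f = (1.860e+06)(0.101) / 2.266e+06 = 0.08291 rad/s.
KE_i = ½(1.860e+06)(0.1010 rad/s)² = 9487 J; KE_f = ½(2.266e+06)(0.08291)² = 7788 J.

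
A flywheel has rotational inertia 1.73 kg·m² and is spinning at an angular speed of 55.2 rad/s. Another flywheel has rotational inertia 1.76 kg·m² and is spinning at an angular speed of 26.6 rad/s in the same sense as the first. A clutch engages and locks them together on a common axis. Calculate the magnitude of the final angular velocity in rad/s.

|ω_f| ≈ 40.8 rad/s

No external torque acts about the common axis, so total angular momentum is conserved.
Taking A's sense as positive: L = (1.730)(55.2) + (1.760)(26.6) = 142.3 kg·m²·rad/s.
Combined I = 1.730 + 1.760 = 3.490 kg·m².
ω_f = L / I = 142.3 / 3.490 = 40.78 rad/s.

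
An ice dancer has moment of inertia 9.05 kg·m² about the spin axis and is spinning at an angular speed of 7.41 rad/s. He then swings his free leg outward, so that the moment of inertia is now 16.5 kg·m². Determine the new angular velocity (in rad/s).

ω₂ ≈ 4.06 rad/s

Angular momentum about the spin axis is conserved since the torque about it is zero.
ω₂ = I₁ω₁ / I₂ = (9.050)(7.41 rad/s) / (16.50) = 4.064 rad/s.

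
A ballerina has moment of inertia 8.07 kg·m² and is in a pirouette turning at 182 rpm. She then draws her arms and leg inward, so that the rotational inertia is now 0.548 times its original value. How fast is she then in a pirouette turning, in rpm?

ω₂ ≈ 332 rpm

No external torque acts about the spin axis, so angular momentum is conserved.
I₂ = 0.548 × 8.07 = 4.422 kg·m².
ω₂ = I₁ω₁ / I₂ = (8.070)(182 rpm) / (4.422) = 332.1 rpm.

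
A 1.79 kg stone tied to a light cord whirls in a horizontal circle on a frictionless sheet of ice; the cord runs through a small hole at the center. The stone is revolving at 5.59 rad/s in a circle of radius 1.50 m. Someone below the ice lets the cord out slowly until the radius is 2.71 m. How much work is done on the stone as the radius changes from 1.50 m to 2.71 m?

The constraining force is radial, so m r² ω about the center is conserved.
ω₂ = ω₁ (r₁/r₂)² = (5.59)(1.50/2.71)² = 1.713 rad/s.
W = ΔKE = ½m(v₂² − v₁²) = -43.65 J.

W ≈ -43.6 J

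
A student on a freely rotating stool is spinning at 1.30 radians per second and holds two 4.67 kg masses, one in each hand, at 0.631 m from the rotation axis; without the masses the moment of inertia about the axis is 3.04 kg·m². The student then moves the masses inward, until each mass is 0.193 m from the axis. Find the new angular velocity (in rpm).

No external torque acts about the spin axis, so angular momentum is conserved.
I₁ = 3.04 + 2(4.67)(0.631)² = 6.759 kg·m²; I₂ = 3.04 + 2(4.67)(0.193)² = 3.388 kg·m².
ω₂ = I₁ω₁ / I₂ = (6.759)(1.30 rad/s) / (3.388) = 2.593 rad/s = 24.77 rpm.

ω₂ ≈ 24.8 rpm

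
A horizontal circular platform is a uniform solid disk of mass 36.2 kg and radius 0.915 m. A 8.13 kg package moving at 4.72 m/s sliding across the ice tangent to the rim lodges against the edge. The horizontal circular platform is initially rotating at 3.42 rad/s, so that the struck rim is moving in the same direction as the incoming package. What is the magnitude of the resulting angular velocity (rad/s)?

The axle reaction passes through the central axle and exerts no torque about it; angular momentum about the central axle is conserved through the impact.
I_p = ½(36.2)(0.915)² = 15.15 kg·m². Taking the sense of the package's angular momentum as positive, L_{package} = m v R = (8.13)(4.72)(0.915) = 35.11 kg·m²/s.
L_i = +I_p ω_p + m v R = +(15.15)(3.42) + 35.11 = 86.94 kg·m²/s.
After sticking, I_f = I_p + m R² = 15.15 + (8.13)(0.915)² = 21.96 kg·m².
ω_f = L_i / I_f = 86.94 / 21.96 = 3.959 rad/s.

|ω_f| ≈ 3.96 rad/s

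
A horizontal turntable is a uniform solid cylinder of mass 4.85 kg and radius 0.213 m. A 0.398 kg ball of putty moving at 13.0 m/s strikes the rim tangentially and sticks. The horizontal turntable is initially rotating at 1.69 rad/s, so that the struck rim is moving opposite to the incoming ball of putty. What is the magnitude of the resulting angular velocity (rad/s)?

|ω_f| ≈ 7.15 rad/s

About the axle the impulsive forces during the collision are internal, so angular momentum about that axis is conserved.
I_p = ½(4.85)(0.213)² = 0.1100 kg·m². Taking the sense of the ball of putty's angular momentum as positive, L_{ball} = m v R = (0.398)(13.0)(0.213) = 1.102 kg·m²/s.
L_i = −I_p ω_p + m v R = −(0.1100)(1.69) + 1.102 = 0.9161 kg·m²/s.
After sticking, I_f = I_p + m R² = 0.1100 + (0.398)(0.213)² = 0.1281 kg·m².
ω_f = L_i / I_f = 0.9161 / 0.1281 = 7.153 rad/s.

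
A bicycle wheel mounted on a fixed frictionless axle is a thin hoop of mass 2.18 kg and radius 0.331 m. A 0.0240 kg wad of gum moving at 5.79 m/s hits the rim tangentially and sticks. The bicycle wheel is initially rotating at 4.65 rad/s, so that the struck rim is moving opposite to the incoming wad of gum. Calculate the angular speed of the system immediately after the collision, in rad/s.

|ω_f| ≈ 4.41 rad/s

The axle reaction passes through the axle and exerts no torque about it; angular momentum about the axle is conserved through the impact.
I_p = (2.18)(0.331)² = 0.2388 kg·m². Taking the sense of the wad of gum's angular momentum as positive, L_{wad} = m v R = (0.0240)(5.79)(0.331) = 0.04600 kg·m²/s.
L_i = −I_p ω_p + m v R = −(0.2388)(4.65) + 0.04600 = -1.065 kg·m²/s.
After sticking, I_f = I_p + m R² = 0.2388 + (0.0240)(0.331)² = 0.2415 kg·m².
ω_f = L_i / I_f = -1.065 / 0.2415 = -4.409 rad/s.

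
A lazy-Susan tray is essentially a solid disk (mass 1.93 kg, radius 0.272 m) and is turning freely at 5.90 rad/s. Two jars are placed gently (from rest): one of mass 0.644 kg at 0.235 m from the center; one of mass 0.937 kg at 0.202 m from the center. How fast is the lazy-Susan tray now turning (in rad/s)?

ω_f ≈ 2.90 rad/s

The added mass arrives with no angular momentum about the center, and any external torque about the center is negligible, so the system's angular momentum is conserved.
I_p = ½(1.93)(0.272)² = 0.07139 kg·m².
Added inertia Σmr² = (0.644)(0.235)² + (0.937)(0.202)² = 0.07380 kg·m²; I_f = 0.07139 + 0.07380 = 0.1452 kg·m².
ω_f = I_p ω_i / I_f = (0.07139)(5.90) / 0.1452 = 2.901 rad/s.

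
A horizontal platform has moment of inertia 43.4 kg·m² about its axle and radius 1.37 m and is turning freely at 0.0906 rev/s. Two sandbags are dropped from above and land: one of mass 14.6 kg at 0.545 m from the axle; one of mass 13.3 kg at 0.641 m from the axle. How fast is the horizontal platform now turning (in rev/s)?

No external torque acts about the axle; L_before = L_after.
Added inertia Σmr² = (14.6)(0.545)² + (13.3)(0.641)² = 9.801 kg·m²; I_f = 43.40 + 9.801 = 53.20 kg·m².
ω_f = I_p ω_i / I_f = (43.40)(0.0906) / 53.20 = 0.07391 rev/s.

ω_f ≈ 0.0739 rev/s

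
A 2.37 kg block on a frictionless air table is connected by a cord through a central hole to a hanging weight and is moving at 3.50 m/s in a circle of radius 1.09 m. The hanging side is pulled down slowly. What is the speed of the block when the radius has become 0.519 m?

The only horizontal force on the mass is along the cord (radial), so it exerts no torque about the hole and angular momentum m v r is conserved.
v₂ = v₁ r₁ / r₂ = (3.50)(1.09) / (0.519) = 7.351 m/s.

v₂ ≈ 7.35 m/s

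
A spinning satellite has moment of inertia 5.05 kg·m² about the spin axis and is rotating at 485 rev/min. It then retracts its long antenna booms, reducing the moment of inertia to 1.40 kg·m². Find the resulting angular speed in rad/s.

Angular momentum about the spin axis is conserved since the torque about it is zero.
ω₂ = I₁ω₁ / I₂ = (5.050)(485 rpm) / (1.400) = 1749 rpm = 183.2 rad/s.

ω₂ ≈ 183 rad/s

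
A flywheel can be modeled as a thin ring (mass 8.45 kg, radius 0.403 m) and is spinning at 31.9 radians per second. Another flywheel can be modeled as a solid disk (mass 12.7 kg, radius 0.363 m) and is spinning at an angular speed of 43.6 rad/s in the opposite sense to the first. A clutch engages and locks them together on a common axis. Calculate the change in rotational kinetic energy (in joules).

ΔKE ≈ -1480 J

No external torque acts about the common axis, so total angular momentum is conserved.
Moments of inertia: I_A = (8.45)(0.403)² = 1.372 kg·m²; I_B = ½(12.7)(0.363)² = 0.8367 kg·m².
Taking A's sense as positive: L = (1.372)(31.9) − (0.8367)(43.6) = 7.297 kg·m²·rad/s.
Combined I = 1.372 + 0.8367 = 2.209 kg·m².
ω_f = L / I = 7.297 / 2.209 = 3.303 rad/s.
KE_i = ½ΣIω² = 1494 J; KE_f = ½(2.209)(3.303)² = 12.05 J.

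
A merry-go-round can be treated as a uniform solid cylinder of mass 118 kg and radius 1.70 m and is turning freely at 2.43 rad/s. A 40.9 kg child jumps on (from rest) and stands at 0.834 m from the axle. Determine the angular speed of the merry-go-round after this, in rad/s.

ω_f ≈ 2.08 rad/s

No external torque acts about the axle; L_before = L_after.
I_p = ½(118)(1.70)² = 170.5 kg·m².
Added inertia Σmr² = (40.9)(0.834)² = 28.45 kg·m²; I_f = 170.5 + 28.45 = 199.0 kg·m².
ω_f = I_p ω_i / I_f = (170.5)(2.43) / 199.0 = 2.083 rad/s.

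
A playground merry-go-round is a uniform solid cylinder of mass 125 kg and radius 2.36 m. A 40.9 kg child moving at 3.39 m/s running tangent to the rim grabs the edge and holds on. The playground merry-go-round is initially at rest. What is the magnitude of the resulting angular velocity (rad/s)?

|ω_f| ≈ 0.568 rad/s

The axle reaction passes through the axle and exerts no torque about it; angular momentum about the axle is conserved through the impact.
I_p = ½(125)(2.36)² = 348.1 kg·m². Taking the sense of the child's angular momentum as positive, L_{child} = m v R = (40.9)(3.39)(2.36) = 327.2 kg·m²/s.
L_i = 0 + 327.2 = 327.2 kg·m²/s.
After sticking, I_f = I_p + m R² = 348.1 + (40.9)(2.36)² = 575.9 kg·m².
ω_f = L_i / I_f = 327.2 / 575.9 = 0.5682 rad/s.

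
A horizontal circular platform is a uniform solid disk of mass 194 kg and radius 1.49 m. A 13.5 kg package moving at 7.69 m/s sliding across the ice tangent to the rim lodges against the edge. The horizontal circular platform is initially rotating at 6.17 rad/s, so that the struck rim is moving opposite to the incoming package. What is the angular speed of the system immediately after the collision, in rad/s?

About the central axle the impulsive forces during the collision are internal, so angular momentum about that axis is conserved.
I_p = ½(194)(1.49)² = 215.3 kg·m². Taking the sense of the package's angular momentum as positive, L_{package} = m v R = (13.5)(7.69)(1.49) = 154.7 kg·m²/s.
L_i = −I_p ω_p + m v R = −(215.3)(6.17) + 154.7 = -1174 kg·m²/s.
After sticking, I_f = I_p + m R² = 215.3 + (13.5)(1.49)² = 245.3 kg·m².
ω_f = L_i / I_f = -1174 / 245.3 = -4.786 rad/s.

|ω_f| ≈ 4.79 rad/s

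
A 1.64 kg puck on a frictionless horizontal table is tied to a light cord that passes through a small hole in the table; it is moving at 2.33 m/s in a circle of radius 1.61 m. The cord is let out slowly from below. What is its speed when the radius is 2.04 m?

v₂ ≈ 1.84 m/s

Central (radial) force ⇒ zero torque about the center ⇒ m v r is constant.
v₂ = v₁ r₁ / r₂ = (2.33)(1.61) / (2.04) = 1.839 m/s.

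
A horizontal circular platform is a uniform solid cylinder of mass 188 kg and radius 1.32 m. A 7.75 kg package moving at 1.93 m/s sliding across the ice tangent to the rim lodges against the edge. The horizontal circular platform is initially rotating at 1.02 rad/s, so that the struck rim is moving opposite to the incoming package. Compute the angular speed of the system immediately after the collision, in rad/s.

About the central axle the impulsive forces during the collision are internal, so angular momentum about that axis is conserved.
I_p = ½(188)(1.32)² = 163.8 kg·m². Taking the sense of the package's angular momentum as positive, L_{package} = m v R = (7.75)(1.93)(1.32) = 19.74 kg·m²/s.
L_i = −I_p ω_p + m v R = −(163.8)(1.02) + 19.74 = -147.3 kg·m²/s.
After sticking, I_f = I_p + m R² = 163.8 + (7.75)(1.32)² = 177.3 kg·m².
ω_f = L_i / I_f = -147.3 / 177.3 = -0.8309 rad/s.

|ω_f| ≈ 0.831 rad/s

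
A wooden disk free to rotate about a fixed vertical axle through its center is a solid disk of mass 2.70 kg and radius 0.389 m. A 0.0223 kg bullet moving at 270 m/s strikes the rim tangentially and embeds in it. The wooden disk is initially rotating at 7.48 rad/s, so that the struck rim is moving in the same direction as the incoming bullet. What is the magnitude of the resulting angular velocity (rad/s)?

|ω_f| ≈ 18.6 rad/s

About the axle the impulsive forces during the collision are internal, so angular momentum about that axis is conserved.
I_p = ½(2.70)(0.389)² = 0.2043 kg·m². Taking the sense of the bullet's angular momentum as positive, L_{bullet} = m v R = (0.0223)(270)(0.389) = 2.342 kg·m²/s.
L_i = +I_p ω_p + m v R = +(0.2043)(7.48) + 2.342 = 3.870 kg·m²/s.
After sticking, I_f = I_p + m R² = 0.2043 + (0.0223)(0.389)² = 0.2077 kg·m².
ω_f = L_i / I_f = 3.870 / 0.2077 = 18.64 rad/s.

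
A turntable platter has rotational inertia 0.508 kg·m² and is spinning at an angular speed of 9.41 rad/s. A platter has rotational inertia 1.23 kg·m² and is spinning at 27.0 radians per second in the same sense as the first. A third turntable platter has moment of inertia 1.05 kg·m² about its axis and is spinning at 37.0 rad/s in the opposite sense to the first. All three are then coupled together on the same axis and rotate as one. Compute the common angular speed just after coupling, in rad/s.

No external torque acts about the common axis, so total angular momentum is conserved.
Taking A's sense as positive: L = (0.5080)(9.41) + (1.230)(27.0) − (1.050)(37.0) = -0.8597 kg·m²·rad/s.
Combined I = 0.5080 + 1.230 + 1.050 = 2.788 kg·m².
ω_f = L / I = -0.8597 / 2.788 = -0.3084 rad/s.

|ω_f| ≈ 0.308 rad/s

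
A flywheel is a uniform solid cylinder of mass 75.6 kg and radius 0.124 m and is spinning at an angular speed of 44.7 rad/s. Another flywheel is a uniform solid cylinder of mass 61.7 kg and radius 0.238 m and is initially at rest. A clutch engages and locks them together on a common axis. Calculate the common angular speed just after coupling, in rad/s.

|ω_f| ≈ 11.2 rad/s

No external torque acts about the common axis, so total angular momentum is conserved.
Moments of inertia: I_A = ½(75.6)(0.124)² = 0.5812 kg·m²; I_B = ½(61.7)(0.238)² = 1.747 kg·m².
Taking A's sense as positive: L = (0.5812)(44.7) = 25.98 kg·m²·rad/s.
Combined I = 0.5812 + 1.747 = 2.329 kg·m².
ω_f = L / I = 25.98 / 2.329 = 11.16 rad/s.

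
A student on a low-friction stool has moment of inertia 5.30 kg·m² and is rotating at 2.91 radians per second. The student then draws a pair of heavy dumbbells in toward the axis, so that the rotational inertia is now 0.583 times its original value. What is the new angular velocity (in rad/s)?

Angular momentum about the spin axis is conserved since the torque about it is zero.
I₂ = 0.583 × 5.30 = 3.090 kg·m².
ω₂ = I₁ω₁ / I₂ = (5.300)(2.91 rad/s) / (3.090) = 4.991 rad/s.

ω₂ ≈ 4.99 rad/s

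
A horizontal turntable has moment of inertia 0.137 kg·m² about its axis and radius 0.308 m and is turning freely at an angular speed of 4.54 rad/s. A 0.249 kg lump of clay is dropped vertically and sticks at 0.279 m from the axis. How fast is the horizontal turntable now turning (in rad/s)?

ω_f ≈ 3.98 rad/s

No external torque acts about the axis; L_before = L_after.
Added inertia Σmr² = (0.249)(0.279)² = 0.01938 kg·m²; I_f = 0.1370 + 0.01938 = 0.1564 kg·m².
ω_f = I_p ω_i / I_f = (0.1370)(4.54) / 0.1564 = 3.977 rad/s.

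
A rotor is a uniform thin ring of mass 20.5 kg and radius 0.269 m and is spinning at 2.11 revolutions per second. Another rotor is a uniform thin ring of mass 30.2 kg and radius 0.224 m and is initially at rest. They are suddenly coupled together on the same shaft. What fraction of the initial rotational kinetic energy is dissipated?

fraction ≈ 0.505

The coupling torques are internal; angular momentum about the shared axis is conserved.
Moments of inertia: I_A = (20.5)(0.269)² = 1.483 kg·m²; I_B = (30.2)(0.224)² = 1.515 kg·m².
Taking A's sense as positive: L = (1.483)(2.11) = 3.130 kg·m²·rev/s.
Combined I = 1.483 + 1.515 = 2.999 kg·m².
ω_f = L / I = 3.130 / 2.999 = 1.044 rev/s.
KE_i = ½ΣIω² = 130.4 J; KE_f = ½(2.999)(6.558)² = 64.49 J.
Fraction dissipated = (KE_i − KE_f)/KE_i = 0.5053.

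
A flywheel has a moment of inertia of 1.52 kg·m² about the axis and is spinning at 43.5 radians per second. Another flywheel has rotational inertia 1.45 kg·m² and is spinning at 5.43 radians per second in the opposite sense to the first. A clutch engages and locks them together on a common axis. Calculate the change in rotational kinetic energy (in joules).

ΔKE ≈ -888 J

No external torque acts about the common axis, so total angular momentum is conserved.
Taking A's sense as positive: L = (1.520)(43.5) − (1.450)(5.43) = 58.25 kg·m²·rad/s.
Combined I = 1.520 + 1.450 = 2.970 kg·m².
ω_f = L / I = 58.25 / 2.970 = 19.61 rad/s.
KE_i = ½ΣIω² = 1459 J; KE_f = ½(2.970)(19.61)² = 571.2 J.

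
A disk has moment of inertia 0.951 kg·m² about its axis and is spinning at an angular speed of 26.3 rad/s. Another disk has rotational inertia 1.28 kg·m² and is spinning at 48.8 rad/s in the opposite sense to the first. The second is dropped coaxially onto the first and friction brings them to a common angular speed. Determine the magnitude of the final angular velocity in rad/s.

No external torque acts about the common axis, so total angular momentum is conserved.
Taking A's sense as positive: L = (0.9510)(26.3) − (1.280)(48.8) = -37.45 kg·m²·rad/s.
Combined I = 0.9510 + 1.280 = 2.231 kg·m².
ω_f = L / I = -37.45 / 2.231 = -16.79 rad/s.

|ω_f| ≈ 16.8 rad/s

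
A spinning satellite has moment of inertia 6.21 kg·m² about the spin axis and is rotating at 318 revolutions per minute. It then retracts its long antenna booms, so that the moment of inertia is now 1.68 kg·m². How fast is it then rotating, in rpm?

ω₂ ≈ 1180 rpm

With no external torque about the axis, L is conserved: I₁ω₁ = I₂ω₂.
ω₂ = I₁ω₁ / I₂ = (6.210)(318 rpm) / (1.680) = 1175 rpm.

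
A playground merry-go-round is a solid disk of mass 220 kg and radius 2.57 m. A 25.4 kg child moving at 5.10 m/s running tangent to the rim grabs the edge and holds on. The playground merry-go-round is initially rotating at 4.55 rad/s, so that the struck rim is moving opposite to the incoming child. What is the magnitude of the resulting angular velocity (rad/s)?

The axle reaction passes through the axle and exerts no torque about it; angular momentum about the axle is conserved through the impact.
I_p = ½(220)(2.57)² = 726.5 kg·m². Taking the sense of the child's angular momentum as positive, L_{child} = m v R = (25.4)(5.10)(2.57) = 332.9 kg·m²/s.
L_i = −I_p ω_p + m v R = −(726.5)(4.55) + 332.9 = -2973 kg·m²/s.
After sticking, I_f = I_p + m R² = 726.5 + (25.4)(2.57)² = 894.3 kg·m².
ω_f = L_i / I_f = -2973 / 894.3 = -3.324 rad/s.

|ω_f| ≈ 3.32 rad/s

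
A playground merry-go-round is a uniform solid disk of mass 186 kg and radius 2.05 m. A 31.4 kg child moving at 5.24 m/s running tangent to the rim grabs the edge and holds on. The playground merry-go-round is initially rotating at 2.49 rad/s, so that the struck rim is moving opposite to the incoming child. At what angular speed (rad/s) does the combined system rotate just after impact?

The axle reaction passes through the axle and exerts no torque about it; angular momentum about the axle is conserved through the impact.
I_p = ½(186)(2.05)² = 390.8 kg·m². Taking the sense of the child's angular momentum as positive, L_{child} = m v R = (31.4)(5.24)(2.05) = 337.3 kg·m²/s.
L_i = −I_p ω_p + m v R = −(390.8)(2.49) + 337.3 = -635.9 kg·m²/s.
After sticking, I_f = I_p + m R² = 390.8 + (31.4)(2.05)² = 522.8 kg·m².
ω_f = L_i / I_f = -635.9 / 522.8 = -1.216 rad/s.

|ω_f| ≈ 1.22 rad/s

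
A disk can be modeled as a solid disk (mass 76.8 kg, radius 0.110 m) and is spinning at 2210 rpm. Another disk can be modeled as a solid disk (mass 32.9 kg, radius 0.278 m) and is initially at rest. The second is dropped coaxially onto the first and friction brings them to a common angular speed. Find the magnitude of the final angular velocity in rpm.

The coupling torques are internal; angular momentum about the shared axis is conserved.
Moments of inertia: I_A = ½(76.8)(0.110)² = 0.4646 kg·m²; I_B = ½(32.9)(0.278)² = 1.271 kg·m².
Taking A's sense as positive: L = (0.4646)(2210) = 1027 kg·m²·rpm.
Combined I = 0.4646 + 1.271 = 1.736 kg·m².
ω_f = L / I = 1027 / 1.736 = 591.5 rpm.

|ω_f| ≈ 592 rpm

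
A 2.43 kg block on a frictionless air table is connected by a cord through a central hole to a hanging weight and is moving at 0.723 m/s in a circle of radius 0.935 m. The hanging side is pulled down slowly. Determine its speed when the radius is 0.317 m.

v₂ ≈ 2.13 m/s

Central (radial) force ⇒ zero torque about the center ⇒ m v r is constant.
v₂ = v₁ r₁ / r₂ = (0.723)(0.935) / (0.317) = 2.133 m/s.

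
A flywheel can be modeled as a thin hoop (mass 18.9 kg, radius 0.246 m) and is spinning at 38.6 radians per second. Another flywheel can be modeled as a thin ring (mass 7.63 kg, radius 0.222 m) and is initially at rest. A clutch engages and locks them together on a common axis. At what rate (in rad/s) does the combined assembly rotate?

|ω_f| ≈ 29.0 rad/s

No external torque acts about the common axis, so total angular momentum is conserved.
Moments of inertia: I_A = (18.9)(0.246)² = 1.144 kg·m²; I_B = (7.63)(0.222)² = 0.3760 kg·m².
Taking A's sense as positive: L = (1.144)(38.6) = 44.15 kg·m²·rad/s.
Combined I = 1.144 + 0.3760 = 1.520 kg·m².
ω_f = L / I = 44.15 / 1.520 = 29.05 rad/s.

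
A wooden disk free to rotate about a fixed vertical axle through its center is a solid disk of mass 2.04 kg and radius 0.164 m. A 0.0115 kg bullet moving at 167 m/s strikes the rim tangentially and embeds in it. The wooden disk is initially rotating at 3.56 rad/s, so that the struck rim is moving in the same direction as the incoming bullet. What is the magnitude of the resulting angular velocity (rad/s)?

The axle reaction passes through the axle and exerts no torque about it; angular momentum about the axle is conserved through the impact.
I_p = ½(2.04)(0.164)² = 0.02743 kg·m². Taking the sense of the bullet's angular momentum as positive, L_{bullet} = m v R = (0.0115)(167)(0.164) = 0.3150 kg·m²/s.
L_i = +I_p ω_p + m v R = +(0.02743)(3.56) + 0.3150 = 0.4126 kg·m²/s.
After sticking, I_f = I_p + m R² = 0.02743 + (0.0115)(0.164)² = 0.02774 kg·m².
ω_f = L_i / I_f = 0.4126 / 0.02774 = 14.87 rad/s.

|ω_f| ≈ 14.9 rad/s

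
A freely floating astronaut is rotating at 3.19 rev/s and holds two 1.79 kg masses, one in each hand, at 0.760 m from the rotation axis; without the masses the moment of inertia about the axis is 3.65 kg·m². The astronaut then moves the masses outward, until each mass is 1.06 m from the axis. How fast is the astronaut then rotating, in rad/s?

No external torque acts about the spin axis, so angular momentum is conserved.
I₁ = 3.65 + 2(1.79)(0.760)² = 5.718 kg·m²; I₂ = 3.65 + 2(1.79)(1.06)² = 7.672 kg·m².
ω₂ = I₁ω₁ / I₂ = (5.718)(3.19 rev/s) / (7.672) = 2.377 rev/s = 14.94 rad/s.

ω₂ ≈ 14.9 rad/s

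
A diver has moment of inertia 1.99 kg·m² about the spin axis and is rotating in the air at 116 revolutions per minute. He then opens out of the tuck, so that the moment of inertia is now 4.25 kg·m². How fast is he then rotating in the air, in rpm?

Angular momentum about the spin axis is conserved since the torque about it is zero.
ω₂ = I₁ω₁ / I₂ = (1.990)(116 rpm) / (4.250) = 54.32 rpm.

ω₂ ≈ 54.3 rpm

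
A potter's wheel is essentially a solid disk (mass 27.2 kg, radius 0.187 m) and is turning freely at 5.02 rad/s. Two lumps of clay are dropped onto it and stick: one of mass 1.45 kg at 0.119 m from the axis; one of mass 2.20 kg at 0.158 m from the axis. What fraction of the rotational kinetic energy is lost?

fraction ≈ 0.137

No external torque acts about the axis; L_before = L_after.
I_p = ½(27.2)(0.187)² = 0.4756 kg·m².
Added inertia Σmr² = (1.45)(0.119)² + (2.20)(0.158)² = 0.07545 kg·m²; I_f = 0.4756 + 0.07545 = 0.5510 kg·m².
ω_f = I_p ω_i / I_f = (0.4756)(5.02) / 0.5510 = 4.333 rad/s.
KE_i = ½(0.4756)(5.020 rad/s)² = 5.992 J; KE_f = ½(0.5510)(4.333)² = 5.172 J.
Fraction lost = 0.1369.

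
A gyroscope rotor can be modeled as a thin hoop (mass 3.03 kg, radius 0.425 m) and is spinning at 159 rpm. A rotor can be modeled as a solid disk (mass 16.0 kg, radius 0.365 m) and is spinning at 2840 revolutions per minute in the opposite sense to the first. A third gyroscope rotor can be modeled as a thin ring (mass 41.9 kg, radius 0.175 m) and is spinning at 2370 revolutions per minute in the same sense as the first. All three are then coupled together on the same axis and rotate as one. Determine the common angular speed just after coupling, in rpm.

The coupling torques are internal; angular momentum about the shared axis is conserved.
Moments of inertia: I_A = (3.03)(0.425)² = 0.5473 kg·m²; I_B = ½(16.0)(0.365)² = 1.066 kg·m²; I_C = (41.9)(0.175)² = 1.283 kg·m².
Taking A's sense as positive: L = (0.5473)(159) − (1.066)(2840) + (1.283)(2370) = 101.3 kg·m²·rpm.
Combined I = 0.5473 + 1.066 + 1.283 = 2.896 kg·m².
ω_f = L / I = 101.3 / 2.896 = 34.98 rpm.

|ω_f| ≈ 35.0 rpm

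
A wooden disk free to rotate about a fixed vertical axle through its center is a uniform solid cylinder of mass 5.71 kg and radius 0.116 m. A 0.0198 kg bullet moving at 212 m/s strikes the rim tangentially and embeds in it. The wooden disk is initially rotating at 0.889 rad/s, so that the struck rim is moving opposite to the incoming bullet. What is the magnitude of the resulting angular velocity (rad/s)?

|ω_f| ≈ 11.7 rad/s

The axle reaction passes through the axle and exerts no torque about it; angular momentum about the axle is conserved through the impact.
I_p = ½(5.71)(0.116)² = 0.03842 kg·m². Taking the sense of the bullet's angular momentum as positive, L_{bullet} = m v R = (0.0198)(212)(0.116) = 0.4869 kg·m²/s.
L_i = −I_p ω_p + m v R = −(0.03842)(0.889) + 0.4869 = 0.4528 kg·m²/s.
After sticking, I_f = I_p + m R² = 0.03842 + (0.0198)(0.116)² = 0.03868 kg·m².
ω_f = L_i / I_f = 0.4528 / 0.03868 = 11.70 rad/s.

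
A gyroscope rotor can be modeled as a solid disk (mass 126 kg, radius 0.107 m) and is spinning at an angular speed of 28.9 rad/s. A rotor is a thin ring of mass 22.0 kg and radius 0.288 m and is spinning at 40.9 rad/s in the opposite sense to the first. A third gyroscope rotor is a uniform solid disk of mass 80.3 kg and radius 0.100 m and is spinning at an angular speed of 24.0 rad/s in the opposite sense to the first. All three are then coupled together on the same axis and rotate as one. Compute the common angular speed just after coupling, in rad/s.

|ω_f| ≈ 21.5 rad/s

The coupling torques are internal; angular momentum about the shared axis is conserved.
Moments of inertia: I_A = ½(126)(0.107)² = 0.7213 kg·m²; I_B = (22.0)(0.288)² = 1.825 kg·m²; I_C = ½(80.3)(0.100)² = 0.4015 kg·m².
Taking A's sense as positive: L = (0.7213)(28.9) − (1.825)(40.9) − (0.4015)(24.0) = -63.42 kg·m²·rad/s.
Combined I = 0.7213 + 1.825 + 0.4015 = 2.948 kg·m².
ω_f = L / I = -63.42 / 2.948 = -21.52 rad/s.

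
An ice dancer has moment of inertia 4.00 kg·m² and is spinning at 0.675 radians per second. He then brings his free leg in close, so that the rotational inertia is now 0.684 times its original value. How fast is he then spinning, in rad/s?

ω₂ ≈ 0.987 rad/s

No external torque acts about the spin axis, so angular momentum is conserved.
I₂ = 0.684 × 4.00 = 2.736 kg·m².
ω₂ = I₁ω₁ / I₂ = (4.000)(0.675 rad/s) / (2.736) = 0.9868 rad/s.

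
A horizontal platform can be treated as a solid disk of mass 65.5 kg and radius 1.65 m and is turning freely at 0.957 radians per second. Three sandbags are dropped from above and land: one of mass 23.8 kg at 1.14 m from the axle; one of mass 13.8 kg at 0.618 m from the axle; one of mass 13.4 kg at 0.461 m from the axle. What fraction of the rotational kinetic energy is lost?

The added mass arrives with no angular momentum about the axle, and any external torque about the axle is negligible, so the system's angular momentum is conserved.
I_p = ½(65.5)(1.65)² = 89.16 kg·m².
Added inertia Σmr² = (23.8)(1.14)² + (13.8)(0.618)² + (13.4)(0.461)² = 39.05 kg·m²; I_f = 89.16 + 39.05 = 128.2 kg·m².
ω_f = I_p ω_i / I_f = (89.16)(0.957) / 128.2 = 0.6655 rad/s.
KE_i = ½(89.16)(0.9570 rad/s)² = 40.83 J; KE_f = ½(128.2)(0.6655)² = 28.39 J.
Fraction lost = 0.3046.

fraction ≈ 0.305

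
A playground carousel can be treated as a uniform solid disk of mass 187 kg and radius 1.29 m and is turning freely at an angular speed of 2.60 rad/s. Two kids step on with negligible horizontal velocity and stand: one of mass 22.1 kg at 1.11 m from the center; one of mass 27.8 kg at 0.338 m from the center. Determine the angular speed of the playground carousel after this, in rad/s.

The added mass arrives with no angular momentum about the center, and any external torque about the center is negligible, so the system's angular momentum is conserved.
I_p = ½(187)(1.29)² = 155.6 kg·m².
Added inertia Σmr² = (22.1)(1.11)² + (27.8)(0.338)² = 30.41 kg·m²; I_f = 155.6 + 30.41 = 186.0 kg·m².
ω_f = I_p ω_i / I_f = (155.6)(2.60) / 186.0 = 2.175 rad/s.

ω_f ≈ 2.17 rad/s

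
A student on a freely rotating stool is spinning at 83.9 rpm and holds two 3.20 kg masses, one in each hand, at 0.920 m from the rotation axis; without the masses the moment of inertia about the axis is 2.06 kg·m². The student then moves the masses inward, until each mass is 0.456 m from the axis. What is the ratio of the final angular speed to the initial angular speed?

No external torque acts about the spin axis, so angular momentum is conserved.
I₁ = 2.06 + 2(3.20)(0.920)² = 7.477 kg·m²; I₂ = 2.06 + 2(3.20)(0.456)² = 3.391 kg·m².
ω₂/ω₁ = I₁/I₂ = 7.477 / 3.391 = 2.205.

ω₂/ω₁ ≈ 2.21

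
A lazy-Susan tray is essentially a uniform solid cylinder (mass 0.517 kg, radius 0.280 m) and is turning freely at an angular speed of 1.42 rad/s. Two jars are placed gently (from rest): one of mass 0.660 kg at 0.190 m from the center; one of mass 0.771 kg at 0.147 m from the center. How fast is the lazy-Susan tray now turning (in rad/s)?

ω_f ≈ 0.474 rad/s

The added mass arrives with no angular momentum about the center, and any external torque about the center is negligible, so the system's angular momentum is conserved.
I_p = ½(0.517)(0.280)² = 0.02027 kg·m².
Added inertia Σmr² = (0.660)(0.190)² + (0.771)(0.147)² = 0.04049 kg·m²; I_f = 0.02027 + 0.04049 = 0.06075 kg·m².
ω_f = I_p ω_i / I_f = (0.02027)(1.42) / 0.06075 = 0.4737 rad/s.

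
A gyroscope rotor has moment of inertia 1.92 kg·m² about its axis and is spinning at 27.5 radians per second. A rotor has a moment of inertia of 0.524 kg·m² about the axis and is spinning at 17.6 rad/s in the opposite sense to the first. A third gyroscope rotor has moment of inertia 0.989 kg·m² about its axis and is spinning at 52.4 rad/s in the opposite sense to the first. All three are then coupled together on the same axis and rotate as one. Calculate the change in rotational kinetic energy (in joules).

The coupling torques are internal; angular momentum about the shared axis is conserved.
Taking A's sense as positive: L = (1.920)(27.5) − (0.5240)(17.6) − (0.9890)(52.4) = -8.246 kg·m²·rad/s.
Combined I = 1.920 + 0.5240 + 0.9890 = 3.433 kg·m².
ω_f = L / I = -8.246 / 3.433 = -2.402 rad/s.
KE_i = ½ΣIω² = 2165 J; KE_f = ½(3.433)(2.402)² = 9.903 J.

ΔKE ≈ -2160 J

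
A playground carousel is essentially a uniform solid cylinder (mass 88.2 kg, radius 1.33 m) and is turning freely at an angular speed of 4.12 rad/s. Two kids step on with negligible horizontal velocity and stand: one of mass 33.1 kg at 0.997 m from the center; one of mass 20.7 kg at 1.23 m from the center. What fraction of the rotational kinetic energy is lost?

The added mass arrives with no angular momentum about the center, and any external torque about the center is negligible, so the system's angular momentum is conserved.
I_p = ½(88.2)(1.33)² = 78.01 kg·m².
Added inertia Σmr² = (33.1)(0.997)² + (20.7)(1.23)² = 64.22 kg·m²; I_f = 78.01 + 64.22 = 142.2 kg·m².
ω_f = I_p ω_i / I_f = (78.01)(4.12) / 142.2 = 2.260 rad/s.
KE_i = ½(78.01)(4.120 rad/s)² = 662.1 J; KE_f = ½(142.2)(2.260)² = 363.1 J.
Fraction lost = 0.4515.

fraction ≈ 0.452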